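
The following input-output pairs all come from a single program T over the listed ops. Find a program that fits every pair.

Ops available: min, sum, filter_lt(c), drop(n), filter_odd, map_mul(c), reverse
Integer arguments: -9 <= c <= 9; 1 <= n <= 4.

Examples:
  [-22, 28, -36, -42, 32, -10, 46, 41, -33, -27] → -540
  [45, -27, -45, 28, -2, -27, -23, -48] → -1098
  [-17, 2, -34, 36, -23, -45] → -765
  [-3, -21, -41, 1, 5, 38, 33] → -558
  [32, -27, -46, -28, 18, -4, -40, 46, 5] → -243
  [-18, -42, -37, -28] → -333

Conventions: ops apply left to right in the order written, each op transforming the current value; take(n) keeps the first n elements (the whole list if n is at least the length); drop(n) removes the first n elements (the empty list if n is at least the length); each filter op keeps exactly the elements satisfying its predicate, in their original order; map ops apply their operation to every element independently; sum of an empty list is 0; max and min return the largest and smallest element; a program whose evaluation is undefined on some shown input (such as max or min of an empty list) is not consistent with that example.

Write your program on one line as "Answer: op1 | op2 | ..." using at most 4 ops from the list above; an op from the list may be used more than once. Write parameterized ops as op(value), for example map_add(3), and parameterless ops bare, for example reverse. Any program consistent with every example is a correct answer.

filter_odd | filter_lt(-4) | map_mul(9) | sum

Check, running the answer program on each example:
  [-22, 28, -36, -42, 32, -10, 46, 41, -33, -27] -> [41, -33, -27] -> [-33, -27] -> [-297, -243] -> -540
  [45, -27, -45, 28, -2, -27, -23, -48] -> [45, -27, -45, -27, -23] -> [-27, -45, -27, -23] -> [-243, -405, -243, -207] -> -1098
  [-17, 2, -34, 36, -23, -45] -> [-17, -23, -45] -> [-17, -23, -45] -> [-153, -207, -405] -> -765
  [-3, -21, -41, 1, 5, 38, 33] -> [-3, -21, -41, 1, 5, 33] -> [-21, -41] -> [-189, -369] -> -558
  [32, -27, -46, -28, 18, -4, -40, 46, 5] -> [-27, 5] -> [-27] -> [-243] -> -243
  [-18, -42, -37, -28] -> [-37] -> [-37] -> [-333] -> -333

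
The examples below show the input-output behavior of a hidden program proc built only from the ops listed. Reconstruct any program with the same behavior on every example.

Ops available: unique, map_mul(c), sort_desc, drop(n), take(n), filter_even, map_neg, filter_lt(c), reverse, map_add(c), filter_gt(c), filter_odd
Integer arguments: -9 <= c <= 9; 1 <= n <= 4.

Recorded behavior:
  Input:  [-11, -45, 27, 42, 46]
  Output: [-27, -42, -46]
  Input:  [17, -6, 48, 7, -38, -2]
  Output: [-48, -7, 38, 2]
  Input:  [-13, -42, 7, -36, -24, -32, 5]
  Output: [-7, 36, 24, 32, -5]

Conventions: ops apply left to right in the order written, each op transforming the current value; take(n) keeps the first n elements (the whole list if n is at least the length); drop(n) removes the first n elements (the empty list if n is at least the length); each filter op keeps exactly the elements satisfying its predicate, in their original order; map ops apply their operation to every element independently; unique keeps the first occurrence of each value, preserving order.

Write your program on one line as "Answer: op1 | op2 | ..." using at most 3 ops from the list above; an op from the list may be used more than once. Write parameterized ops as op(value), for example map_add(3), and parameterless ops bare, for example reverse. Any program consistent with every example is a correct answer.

map_neg | drop(2)

Check, running the answer program on each example:
  [-11, -45, 27, 42, 46] -> [11, 45, -27, -42, -46] -> [-27, -42, -46]
  [17, -6, 48, 7, -38, -2] -> [-17, 6, -48, -7, 38, 2] -> [-48, -7, 38, 2]
  [-13, -42, 7, -36, -24, -32, 5] -> [13, 42, -7, 36, 24, 32, -5] -> [-7, 36, 24, 32, -5]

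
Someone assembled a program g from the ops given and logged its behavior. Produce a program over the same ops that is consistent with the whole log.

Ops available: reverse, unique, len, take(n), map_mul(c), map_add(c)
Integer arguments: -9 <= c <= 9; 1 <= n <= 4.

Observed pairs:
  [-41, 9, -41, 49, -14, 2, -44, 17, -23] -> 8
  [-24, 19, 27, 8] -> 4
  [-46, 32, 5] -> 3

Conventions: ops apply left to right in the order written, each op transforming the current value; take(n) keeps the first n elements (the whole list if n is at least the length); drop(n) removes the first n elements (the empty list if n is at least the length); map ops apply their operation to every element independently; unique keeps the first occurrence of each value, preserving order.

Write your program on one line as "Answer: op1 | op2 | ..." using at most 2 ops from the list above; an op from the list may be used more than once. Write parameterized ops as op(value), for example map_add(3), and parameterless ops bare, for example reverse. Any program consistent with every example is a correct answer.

unique | len

Check, running the answer program on each example:
  [-41, 9, -41, 49, -14, 2, -44, 17, -23] -> [-41, 9, 49, -14, 2, -44, 17, -23] -> 8
  [-24, 19, 27, 8] -> [-24, 19, 27, 8] -> 4
  [-46, 32, 5] -> [-46, 32, 5] -> 3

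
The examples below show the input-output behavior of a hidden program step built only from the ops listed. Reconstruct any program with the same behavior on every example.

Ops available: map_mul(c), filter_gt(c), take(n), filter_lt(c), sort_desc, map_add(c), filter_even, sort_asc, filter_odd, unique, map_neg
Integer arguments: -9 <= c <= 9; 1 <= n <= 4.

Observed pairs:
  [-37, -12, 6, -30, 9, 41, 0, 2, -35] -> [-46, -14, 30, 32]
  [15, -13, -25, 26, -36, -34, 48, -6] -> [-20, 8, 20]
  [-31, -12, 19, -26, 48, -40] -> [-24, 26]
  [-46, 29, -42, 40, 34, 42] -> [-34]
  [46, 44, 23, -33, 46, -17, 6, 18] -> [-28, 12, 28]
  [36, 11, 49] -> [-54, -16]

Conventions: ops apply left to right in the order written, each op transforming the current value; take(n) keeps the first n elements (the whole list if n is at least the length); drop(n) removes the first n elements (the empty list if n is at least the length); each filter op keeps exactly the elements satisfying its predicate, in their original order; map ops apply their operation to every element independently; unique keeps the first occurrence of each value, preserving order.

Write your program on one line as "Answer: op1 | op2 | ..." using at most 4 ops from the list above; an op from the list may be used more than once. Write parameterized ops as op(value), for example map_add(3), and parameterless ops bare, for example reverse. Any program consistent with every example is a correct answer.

map_add(5) | map_neg | filter_even | sort_asc

Check, running the answer program on each example:
  [-37, -12, 6, -30, 9, 41, 0, 2, -35] -> [-32, -7, 11, -25, 14, 46, 5, 7, -30] -> [32, 7, -11, 25, -14, -46, -5, -7, 30] -> [32, -14, -46, 30] -> [-46, -14, 30, 32]
  [15, -13, -25, 26, -36, -34, 48, -6] -> [20, -8, -20, 31, -31, -29, 53, -1] -> [-20, 8, 20, -31, 31, 29, -53, 1] -> [-20, 8, 20] -> [-20, 8, 20]
  [-31, -12, 19, -26, 48, -40] -> [-26, -7, 24, -21, 53, -35] -> [26, 7, -24, 21, -53, 35] -> [26, -24] -> [-24, 26]
  [-46, 29, -42, 40, 34, 42] -> [-41, 34, -37, 45, 39, 47] -> [41, -34, 37, -45, -39, -47] -> [-34] -> [-34]
  [46, 44, 23, -33, 46, -17, 6, 18] -> [51, 49, 28, -28, 51, -12, 11, 23] -> [-51, -49, -28, 28, -51, 12, -11, -23] -> [-28, 28, 12] -> [-28, 12, 28]
  [36, 11, 49] -> [41, 16, 54] -> [-41, -16, -54] -> [-16, -54] -> [-54, -16]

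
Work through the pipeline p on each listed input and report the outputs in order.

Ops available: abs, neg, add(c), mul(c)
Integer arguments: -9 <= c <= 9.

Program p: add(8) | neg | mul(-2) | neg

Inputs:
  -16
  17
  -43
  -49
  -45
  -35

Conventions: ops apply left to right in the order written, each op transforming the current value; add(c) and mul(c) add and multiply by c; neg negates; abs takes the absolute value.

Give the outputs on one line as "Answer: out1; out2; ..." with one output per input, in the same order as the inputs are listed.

16; -50; 70; 82; 74; 54

Execution, op by op:
  -16 -> -8 -> 8 -> -16 -> 16
  17 -> 25 -> -25 -> 50 -> -50
  -43 -> -35 -> 35 -> -70 -> 70
  -49 -> -41 -> 41 -> -82 -> 82
  -45 -> -37 -> 37 -> -74 -> 74
  -35 -> -27 -> 27 -> -54 -> 54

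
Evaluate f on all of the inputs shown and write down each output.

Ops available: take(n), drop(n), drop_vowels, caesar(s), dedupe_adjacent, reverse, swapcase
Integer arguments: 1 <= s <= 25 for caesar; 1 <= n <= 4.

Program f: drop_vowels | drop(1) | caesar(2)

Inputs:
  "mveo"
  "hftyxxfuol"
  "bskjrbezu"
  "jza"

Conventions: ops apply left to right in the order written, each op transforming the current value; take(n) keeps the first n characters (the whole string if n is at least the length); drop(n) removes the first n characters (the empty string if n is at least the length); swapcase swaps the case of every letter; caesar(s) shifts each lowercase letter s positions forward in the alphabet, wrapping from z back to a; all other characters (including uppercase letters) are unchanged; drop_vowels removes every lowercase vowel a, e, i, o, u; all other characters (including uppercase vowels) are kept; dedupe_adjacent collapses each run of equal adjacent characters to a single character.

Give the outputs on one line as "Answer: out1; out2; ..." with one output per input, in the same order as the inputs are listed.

"x"; "hvazzhn"; "umltdb"; "b"

Execution, op by op:
  "mveo" -> "mv" -> "v" -> "x"
  "hftyxxfuol" -> "hftyxxfl" -> "ftyxxfl" -> "hvazzhn"
  "bskjrbezu" -> "bskjrbz" -> "skjrbz" -> "umltdb"
  "jza" -> "jz" -> "z" -> "b"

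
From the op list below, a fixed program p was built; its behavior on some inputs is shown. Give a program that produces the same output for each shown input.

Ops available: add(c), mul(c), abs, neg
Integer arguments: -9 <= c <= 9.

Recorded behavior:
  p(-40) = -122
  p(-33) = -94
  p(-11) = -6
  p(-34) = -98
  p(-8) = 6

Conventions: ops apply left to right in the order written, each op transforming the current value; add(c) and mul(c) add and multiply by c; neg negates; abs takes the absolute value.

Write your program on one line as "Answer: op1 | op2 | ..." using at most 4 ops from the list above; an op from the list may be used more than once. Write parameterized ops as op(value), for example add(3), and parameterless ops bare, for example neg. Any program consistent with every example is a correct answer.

add(8) | abs | mul(-4) | add(6)

Check, running the answer program on each example:
  -40 -> -32 -> 32 -> -128 -> -122
  -33 -> -25 -> 25 -> -100 -> -94
  -11 -> -3 -> 3 -> -12 -> -6
  -34 -> -26 -> 26 -> -104 -> -98
  -8 -> 0 -> 0 -> 0 -> 6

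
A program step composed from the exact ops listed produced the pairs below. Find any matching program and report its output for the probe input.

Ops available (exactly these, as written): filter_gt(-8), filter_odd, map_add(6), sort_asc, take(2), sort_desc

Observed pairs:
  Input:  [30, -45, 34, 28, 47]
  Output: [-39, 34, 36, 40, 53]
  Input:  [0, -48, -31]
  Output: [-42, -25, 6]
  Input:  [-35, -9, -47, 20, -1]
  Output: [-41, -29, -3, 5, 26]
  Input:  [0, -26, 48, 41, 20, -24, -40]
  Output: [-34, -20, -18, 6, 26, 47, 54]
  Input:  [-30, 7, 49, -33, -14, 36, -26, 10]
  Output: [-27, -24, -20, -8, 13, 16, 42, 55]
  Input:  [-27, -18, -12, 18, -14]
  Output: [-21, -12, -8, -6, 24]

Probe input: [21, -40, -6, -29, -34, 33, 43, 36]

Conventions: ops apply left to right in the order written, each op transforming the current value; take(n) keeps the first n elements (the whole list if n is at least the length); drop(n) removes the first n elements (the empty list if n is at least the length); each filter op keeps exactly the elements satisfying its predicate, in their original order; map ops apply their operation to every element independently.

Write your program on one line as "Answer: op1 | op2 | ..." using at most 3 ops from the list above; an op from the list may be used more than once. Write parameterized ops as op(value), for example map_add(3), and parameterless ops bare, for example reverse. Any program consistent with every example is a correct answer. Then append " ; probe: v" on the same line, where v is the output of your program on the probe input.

map_add(6) | sort_desc | sort_asc ; probe: [-34, -28, -23, 0, 27, 39, 42, 49]

Check, running the answer program on each example:
  [30, -45, 34, 28, 47] -> [36, -39, 40, 34, 53] -> [53, 40, 36, 34, -39] -> [-39, 34, 36, 40, 53]
  [0, -48, -31] -> [6, -42, -25] -> [6, -25, -42] -> [-42, -25, 6]
  [-35, -9, -47, 20, -1] -> [-29, -3, -41, 26, 5] -> [26, 5, -3, -29, -41] -> [-41, -29, -3, 5, 26]
  [0, -26, 48, 41, 20, -24, -40] -> [6, -20, 54, 47, 26, -18, -34] -> [54, 47, 26, 6, -18, -20, -34] -> [-34, -20, -18, 6, 26, 47, 54]
  [-30, 7, 49, -33, -14, 36, -26, 10] -> [-24, 13, 55, -27, -8, 42, -20, 16] -> [55, 42, 16, 13, -8, -20, -24, -27] -> [-27, -24, -20, -8, 13, 16, 42, 55]
  [-27, -18, -12, 18, -14] -> [-21, -12, -6, 24, -8] -> [24, -6, -8, -12, -21] -> [-21, -12, -8, -6, 24]
  probe: [21, -40, -6, -29, -34, 33, 43, 36] -> [27, -34, 0, -23, -28, 39, 49, 42] -> [49, 42, 39, 27, 0, -23, -28, -34] -> [-34, -28, -23, 0, 27, 39, 42, 49]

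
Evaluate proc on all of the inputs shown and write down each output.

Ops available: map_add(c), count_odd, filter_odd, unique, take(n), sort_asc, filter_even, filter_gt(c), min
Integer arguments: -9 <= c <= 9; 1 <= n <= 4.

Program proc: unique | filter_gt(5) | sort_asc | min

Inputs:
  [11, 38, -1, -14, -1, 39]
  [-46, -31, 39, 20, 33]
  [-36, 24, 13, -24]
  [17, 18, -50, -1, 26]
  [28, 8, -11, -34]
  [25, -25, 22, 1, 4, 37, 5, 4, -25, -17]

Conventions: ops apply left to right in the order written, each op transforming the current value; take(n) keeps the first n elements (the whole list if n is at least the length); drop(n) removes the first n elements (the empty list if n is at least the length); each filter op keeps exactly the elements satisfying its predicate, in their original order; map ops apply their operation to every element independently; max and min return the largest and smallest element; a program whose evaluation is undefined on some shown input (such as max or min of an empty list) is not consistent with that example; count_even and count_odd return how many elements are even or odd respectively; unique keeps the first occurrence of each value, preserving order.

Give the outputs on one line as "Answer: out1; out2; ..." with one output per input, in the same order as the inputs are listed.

Execution, op by op:
  [11, 38, -1, -14, -1, 39] -> [11, 38, -1, -14, 39] -> [11, 38, 39] -> [11, 38, 39] -> 11
  [-46, -31, 39, 20, 33] -> [-46, -31, 39, 20, 33] -> [39, 20, 33] -> [20, 33, 39] -> 20
  [-36, 24, 13, -24] -> [-36, 24, 13, -24] -> [24, 13] -> [13, 24] -> 13
  [17, 18, -50, -1, 26] -> [17, 18, -50, -1, 26] -> [17, 18, 26] -> [17, 18, 26] -> 17
  [28, 8, -11, -34] -> [28, 8, -11, -34] -> [28, 8] -> [8, 28] -> 8
  [25, -25, 22, 1, 4, 37, 5, 4, -25, -17] -> [25, -25, 22, 1, 4, 37, 5, -17] -> [25, 22, 37] -> [22, 25, 37] -> 22

11; 20; 13; 17; 8; 22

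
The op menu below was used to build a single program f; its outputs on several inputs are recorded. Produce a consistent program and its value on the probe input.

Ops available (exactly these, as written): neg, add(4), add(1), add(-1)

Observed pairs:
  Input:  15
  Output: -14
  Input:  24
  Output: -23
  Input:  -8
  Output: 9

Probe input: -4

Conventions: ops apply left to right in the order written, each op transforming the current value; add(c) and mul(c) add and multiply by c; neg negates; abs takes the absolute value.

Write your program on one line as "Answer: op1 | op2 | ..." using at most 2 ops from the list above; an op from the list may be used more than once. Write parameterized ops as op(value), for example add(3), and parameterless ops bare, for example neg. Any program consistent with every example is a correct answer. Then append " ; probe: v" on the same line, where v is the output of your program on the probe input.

add(-1) | neg ; probe: 5

Check, running the answer program on each example:
  15 -> 14 -> -14
  24 -> 23 -> -23
  -8 -> -9 -> 9
  probe: -4 -> -5 -> 5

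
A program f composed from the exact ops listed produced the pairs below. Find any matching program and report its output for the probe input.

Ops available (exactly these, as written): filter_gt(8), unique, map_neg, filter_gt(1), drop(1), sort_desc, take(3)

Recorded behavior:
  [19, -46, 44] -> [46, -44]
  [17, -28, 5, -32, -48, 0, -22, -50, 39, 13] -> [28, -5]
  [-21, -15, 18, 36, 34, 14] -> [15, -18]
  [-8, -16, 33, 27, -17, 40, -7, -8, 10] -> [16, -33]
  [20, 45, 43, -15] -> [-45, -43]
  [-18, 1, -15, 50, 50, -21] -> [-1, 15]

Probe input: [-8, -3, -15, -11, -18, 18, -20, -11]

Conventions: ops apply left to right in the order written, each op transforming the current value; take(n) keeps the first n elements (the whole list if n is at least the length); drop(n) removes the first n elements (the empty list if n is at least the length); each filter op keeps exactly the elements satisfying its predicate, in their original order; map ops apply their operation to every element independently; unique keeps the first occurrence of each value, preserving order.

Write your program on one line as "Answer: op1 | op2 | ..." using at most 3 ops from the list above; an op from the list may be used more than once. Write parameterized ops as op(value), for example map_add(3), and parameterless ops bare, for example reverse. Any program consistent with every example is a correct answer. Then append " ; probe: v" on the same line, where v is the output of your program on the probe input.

take(3) | drop(1) | map_neg ; probe: [3, 15]

Check, running the answer program on each example:
  [19, -46, 44] -> [19, -46, 44] -> [-46, 44] -> [46, -44]
  [17, -28, 5, -32, -48, 0, -22, -50, 39, 13] -> [17, -28, 5] -> [-28, 5] -> [28, -5]
  [-21, -15, 18, 36, 34, 14] -> [-21, -15, 18] -> [-15, 18] -> [15, -18]
  [-8, -16, 33, 27, -17, 40, -7, -8, 10] -> [-8, -16, 33] -> [-16, 33] -> [16, -33]
  [20, 45, 43, -15] -> [20, 45, 43] -> [45, 43] -> [-45, -43]
  [-18, 1, -15, 50, 50, -21] -> [-18, 1, -15] -> [1, -15] -> [-1, 15]
  probe: [-8, -3, -15, -11, -18, 18, -20, -11] -> [-8, -3, -15] -> [-3, -15] -> [3, 15]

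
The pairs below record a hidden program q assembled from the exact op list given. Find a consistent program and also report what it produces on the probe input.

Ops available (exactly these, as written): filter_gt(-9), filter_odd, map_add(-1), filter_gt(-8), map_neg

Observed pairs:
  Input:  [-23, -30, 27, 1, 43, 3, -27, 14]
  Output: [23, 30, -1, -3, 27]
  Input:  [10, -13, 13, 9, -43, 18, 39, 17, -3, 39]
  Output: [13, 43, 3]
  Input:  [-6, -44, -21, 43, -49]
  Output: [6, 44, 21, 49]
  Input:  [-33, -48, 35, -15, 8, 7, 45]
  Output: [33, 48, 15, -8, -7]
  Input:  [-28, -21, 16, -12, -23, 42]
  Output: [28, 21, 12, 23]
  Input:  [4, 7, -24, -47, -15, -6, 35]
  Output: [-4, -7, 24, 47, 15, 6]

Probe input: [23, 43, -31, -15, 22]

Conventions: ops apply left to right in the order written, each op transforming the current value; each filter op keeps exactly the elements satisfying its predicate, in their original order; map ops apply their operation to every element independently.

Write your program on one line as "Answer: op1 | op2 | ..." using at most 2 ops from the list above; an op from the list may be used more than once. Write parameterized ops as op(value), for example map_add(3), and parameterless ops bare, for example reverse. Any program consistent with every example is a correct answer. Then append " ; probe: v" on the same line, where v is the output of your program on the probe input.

map_neg | filter_gt(-9) ; probe: [31, 15]

Check, running the answer program on each example:
  [-23, -30, 27, 1, 43, 3, -27, 14] -> [23, 30, -27, -1, -43, -3, 27, -14] -> [23, 30, -1, -3, 27]
  [10, -13, 13, 9, -43, 18, 39, 17, -3, 39] -> [-10, 13, -13, -9, 43, -18, -39, -17, 3, -39] -> [13, 43, 3]
  [-6, -44, -21, 43, -49] -> [6, 44, 21, -43, 49] -> [6, 44, 21, 49]
  [-33, -48, 35, -15, 8, 7, 45] -> [33, 48, -35, 15, -8, -7, -45] -> [33, 48, 15, -8, -7]
  [-28, -21, 16, -12, -23, 42] -> [28, 21, -16, 12, 23, -42] -> [28, 21, 12, 23]
  [4, 7, -24, -47, -15, -6, 35] -> [-4, -7, 24, 47, 15, 6, -35] -> [-4, -7, 24, 47, 15, 6]
  probe: [23, 43, -31, -15, 22] -> [-23, -43, 31, 15, -22] -> [31, 15]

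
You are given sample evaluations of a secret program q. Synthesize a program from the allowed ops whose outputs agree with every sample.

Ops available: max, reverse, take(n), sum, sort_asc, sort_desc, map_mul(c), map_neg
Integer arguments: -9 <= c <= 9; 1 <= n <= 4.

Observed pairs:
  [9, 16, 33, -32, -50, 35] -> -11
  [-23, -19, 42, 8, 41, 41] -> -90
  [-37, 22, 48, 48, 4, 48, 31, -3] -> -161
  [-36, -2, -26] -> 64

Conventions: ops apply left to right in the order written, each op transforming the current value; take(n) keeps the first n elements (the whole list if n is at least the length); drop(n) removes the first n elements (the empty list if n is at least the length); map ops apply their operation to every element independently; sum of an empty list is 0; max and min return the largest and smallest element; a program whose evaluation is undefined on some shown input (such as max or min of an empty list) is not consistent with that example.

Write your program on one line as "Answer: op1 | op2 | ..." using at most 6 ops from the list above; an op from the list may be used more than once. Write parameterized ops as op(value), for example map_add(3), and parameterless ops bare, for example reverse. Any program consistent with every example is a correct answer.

reverse | map_mul(-1) | sort_desc | sort_asc | sum

Check, running the answer program on each example:
  [9, 16, 33, -32, -50, 35] -> [35, -50, -32, 33, 16, 9] -> [-35, 50, 32, -33, -16, -9] -> [50, 32, -9, -16, -33, -35] -> [-35, -33, -16, -9, 32, 50] -> -11
  [-23, -19, 42, 8, 41, 41] -> [41, 41, 8, 42, -19, -23] -> [-41, -41, -8, -42, 19, 23] -> [23, 19, -8, -41, -41, -42] -> [-42, -41, -41, -8, 19, 23] -> -90
  [-37, 22, 48, 48, 4, 48, 31, -3] -> [-3, 31, 48, 4, 48, 48, 22, -37] -> [3, -31, -48, -4, -48, -48, -22, 37] -> [37, 3, -4, -22, -31, -48, -48, -48] -> [-48, -48, -48, -31, -22, -4, 3, 37] -> -161
  [-36, -2, -26] -> [-26, -2, -36] -> [26, 2, 36] -> [36, 26, 2] -> [2, 26, 36] -> 64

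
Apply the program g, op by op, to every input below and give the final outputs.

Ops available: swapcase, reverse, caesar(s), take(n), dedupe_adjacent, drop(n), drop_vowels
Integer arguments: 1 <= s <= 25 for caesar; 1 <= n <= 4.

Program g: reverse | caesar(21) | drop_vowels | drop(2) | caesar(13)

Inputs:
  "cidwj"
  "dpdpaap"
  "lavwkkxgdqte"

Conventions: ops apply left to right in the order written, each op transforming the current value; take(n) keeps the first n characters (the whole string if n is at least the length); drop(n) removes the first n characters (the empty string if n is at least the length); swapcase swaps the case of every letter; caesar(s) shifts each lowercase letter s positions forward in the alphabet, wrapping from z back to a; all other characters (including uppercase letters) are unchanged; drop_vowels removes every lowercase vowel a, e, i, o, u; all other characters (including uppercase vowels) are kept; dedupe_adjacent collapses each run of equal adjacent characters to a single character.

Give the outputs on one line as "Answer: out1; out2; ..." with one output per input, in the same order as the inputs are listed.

"qk"; "ixlxl"; "lofssedit"

Execution, op by op:
  "cidwj" -> "jwdic" -> "erydx" -> "rydx" -> "dx" -> "qk"
  "dpdpaap" -> "paapdpd" -> "kvvkyky" -> "kvvkyky" -> "vkyky" -> "ixlxl"
  "lavwkkxgdqte" -> "etqdgxkkwval" -> "zolybsffrqvg" -> "zlybsffrqvg" -> "ybsffrqvg" -> "lofssedit"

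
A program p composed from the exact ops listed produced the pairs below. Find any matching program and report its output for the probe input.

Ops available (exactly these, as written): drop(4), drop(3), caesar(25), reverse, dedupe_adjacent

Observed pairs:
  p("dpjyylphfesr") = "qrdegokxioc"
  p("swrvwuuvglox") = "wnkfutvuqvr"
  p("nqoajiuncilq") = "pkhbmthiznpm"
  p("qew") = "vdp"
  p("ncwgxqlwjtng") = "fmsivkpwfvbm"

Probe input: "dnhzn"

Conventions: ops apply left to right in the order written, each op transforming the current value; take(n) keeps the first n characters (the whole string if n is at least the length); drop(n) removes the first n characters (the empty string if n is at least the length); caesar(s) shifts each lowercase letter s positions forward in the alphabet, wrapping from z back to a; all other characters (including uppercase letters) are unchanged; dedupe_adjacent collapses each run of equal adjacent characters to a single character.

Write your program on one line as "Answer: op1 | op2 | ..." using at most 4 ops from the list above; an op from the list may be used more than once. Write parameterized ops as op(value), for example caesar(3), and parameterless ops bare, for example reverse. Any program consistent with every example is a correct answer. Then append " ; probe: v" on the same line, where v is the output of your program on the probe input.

caesar(25) | dedupe_adjacent | reverse ; probe: "mygmc"

Check, running the answer program on each example:
  "dpjyylphfesr" -> "coixxkogedrq" -> "coixkogedrq" -> "qrdegokxioc"
  "swrvwuuvglox" -> "rvquvttufknw" -> "rvquvtufknw" -> "wnkfutvuqvr"
  "nqoajiuncilq" -> "mpnzihtmbhkp" -> "mpnzihtmbhkp" -> "pkhbmthiznpm"
  "qew" -> "pdv" -> "pdv" -> "vdp"
  "ncwgxqlwjtng" -> "mbvfwpkvismf" -> "mbvfwpkvismf" -> "fmsivkpwfvbm"
  probe: "dnhzn" -> "cmgym" -> "cmgym" -> "mygmc"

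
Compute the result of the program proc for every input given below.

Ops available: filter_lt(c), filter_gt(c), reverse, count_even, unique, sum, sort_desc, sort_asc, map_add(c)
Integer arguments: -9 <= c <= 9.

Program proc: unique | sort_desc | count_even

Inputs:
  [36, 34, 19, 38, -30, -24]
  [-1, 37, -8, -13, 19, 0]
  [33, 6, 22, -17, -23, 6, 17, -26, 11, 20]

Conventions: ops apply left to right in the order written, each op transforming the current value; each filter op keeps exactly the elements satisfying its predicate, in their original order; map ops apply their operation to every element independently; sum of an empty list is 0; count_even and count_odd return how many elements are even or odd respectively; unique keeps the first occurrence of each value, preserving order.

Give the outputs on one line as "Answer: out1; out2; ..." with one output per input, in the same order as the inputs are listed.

Execution, op by op:
  [36, 34, 19, 38, -30, -24] -> [36, 34, 19, 38, -30, -24] -> [38, 36, 34, 19, -24, -30] -> 5
  [-1, 37, -8, -13, 19, 0] -> [-1, 37, -8, -13, 19, 0] -> [37, 19, 0, -1, -8, -13] -> 2
  [33, 6, 22, -17, -23, 6, 17, -26, 11, 20] -> [33, 6, 22, -17, -23, 17, -26, 11, 20] -> [33, 22, 20, 17, 11, 6, -17, -23, -26] -> 4

5; 2; 4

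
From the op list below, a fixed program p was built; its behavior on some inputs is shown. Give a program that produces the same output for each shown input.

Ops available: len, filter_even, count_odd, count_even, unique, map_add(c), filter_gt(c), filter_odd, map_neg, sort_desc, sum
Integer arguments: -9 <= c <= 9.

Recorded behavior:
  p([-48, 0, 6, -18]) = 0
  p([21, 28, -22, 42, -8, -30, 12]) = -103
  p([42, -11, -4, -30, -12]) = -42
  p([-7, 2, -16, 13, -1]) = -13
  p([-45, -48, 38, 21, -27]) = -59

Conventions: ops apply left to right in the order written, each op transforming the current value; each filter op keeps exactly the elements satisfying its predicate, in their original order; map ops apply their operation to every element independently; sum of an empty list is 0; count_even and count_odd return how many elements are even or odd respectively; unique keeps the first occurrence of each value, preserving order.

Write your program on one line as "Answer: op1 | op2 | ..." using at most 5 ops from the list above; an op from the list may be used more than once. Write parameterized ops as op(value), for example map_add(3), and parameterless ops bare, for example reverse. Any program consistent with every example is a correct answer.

filter_gt(7) | sort_desc | map_neg | sum

Check, running the answer program on each example:
  [-48, 0, 6, -18] -> [] -> [] -> [] -> 0
  [21, 28, -22, 42, -8, -30, 12] -> [21, 28, 42, 12] -> [42, 28, 21, 12] -> [-42, -28, -21, -12] -> -103
  [42, -11, -4, -30, -12] -> [42] -> [42] -> [-42] -> -42
  [-7, 2, -16, 13, -1] -> [13] -> [13] -> [-13] -> -13
  [-45, -48, 38, 21, -27] -> [38, 21] -> [38, 21] -> [-38, -21] -> -59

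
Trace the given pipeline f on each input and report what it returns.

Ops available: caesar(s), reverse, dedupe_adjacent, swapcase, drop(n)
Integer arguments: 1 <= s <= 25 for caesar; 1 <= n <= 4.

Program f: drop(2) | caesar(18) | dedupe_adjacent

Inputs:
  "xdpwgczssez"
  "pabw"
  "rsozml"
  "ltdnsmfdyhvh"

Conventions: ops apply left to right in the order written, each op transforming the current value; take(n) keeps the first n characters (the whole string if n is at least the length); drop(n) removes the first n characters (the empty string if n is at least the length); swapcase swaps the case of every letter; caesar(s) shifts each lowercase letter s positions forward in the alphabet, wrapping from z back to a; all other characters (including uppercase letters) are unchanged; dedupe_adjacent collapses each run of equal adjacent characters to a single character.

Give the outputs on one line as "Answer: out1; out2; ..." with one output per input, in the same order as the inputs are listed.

Execution, op by op:
  "xdpwgczssez" -> "pwgczssez" -> "hoyurkkwr" -> "hoyurkwr"
  "pabw" -> "bw" -> "to" -> "to"
  "rsozml" -> "ozml" -> "gred" -> "gred"
  "ltdnsmfdyhvh" -> "dnsmfdyhvh" -> "vfkexvqznz" -> "vfkexvqznz"

"hoyurkwr"; "to"; "gred"; "vfkexvqznz"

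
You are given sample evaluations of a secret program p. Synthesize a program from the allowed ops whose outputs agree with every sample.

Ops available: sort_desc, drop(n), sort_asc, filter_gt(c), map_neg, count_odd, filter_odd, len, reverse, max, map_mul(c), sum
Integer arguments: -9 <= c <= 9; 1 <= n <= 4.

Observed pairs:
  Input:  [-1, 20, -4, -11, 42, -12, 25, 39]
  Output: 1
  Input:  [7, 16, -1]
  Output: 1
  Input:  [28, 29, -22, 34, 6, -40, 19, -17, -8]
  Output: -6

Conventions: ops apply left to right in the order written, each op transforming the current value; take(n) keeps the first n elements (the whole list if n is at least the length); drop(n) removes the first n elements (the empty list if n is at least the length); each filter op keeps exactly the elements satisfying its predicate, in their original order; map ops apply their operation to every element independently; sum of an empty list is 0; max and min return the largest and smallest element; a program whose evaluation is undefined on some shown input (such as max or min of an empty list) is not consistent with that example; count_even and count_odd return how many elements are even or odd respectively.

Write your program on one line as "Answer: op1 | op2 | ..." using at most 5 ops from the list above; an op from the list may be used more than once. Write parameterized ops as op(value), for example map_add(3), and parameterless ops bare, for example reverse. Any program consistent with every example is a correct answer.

sort_asc | reverse | filter_gt(-2) | map_neg | max

Check, running the answer program on each example:
  [-1, 20, -4, -11, 42, -12, 25, 39] -> [-12, -11, -4, -1, 20, 25, 39, 42] -> [42, 39, 25, 20, -1, -4, -11, -12] -> [42, 39, 25, 20, -1] -> [-42, -39, -25, -20, 1] -> 1
  [7, 16, -1] -> [-1, 7, 16] -> [16, 7, -1] -> [16, 7, -1] -> [-16, -7, 1] -> 1
  [28, 29, -22, 34, 6, -40, 19, -17, -8] -> [-40, -22, -17, -8, 6, 19, 28, 29, 34] -> [34, 29, 28, 19, 6, -8, -17, -22, -40] -> [34, 29, 28, 19, 6] -> [-34, -29, -28, -19, -6] -> -6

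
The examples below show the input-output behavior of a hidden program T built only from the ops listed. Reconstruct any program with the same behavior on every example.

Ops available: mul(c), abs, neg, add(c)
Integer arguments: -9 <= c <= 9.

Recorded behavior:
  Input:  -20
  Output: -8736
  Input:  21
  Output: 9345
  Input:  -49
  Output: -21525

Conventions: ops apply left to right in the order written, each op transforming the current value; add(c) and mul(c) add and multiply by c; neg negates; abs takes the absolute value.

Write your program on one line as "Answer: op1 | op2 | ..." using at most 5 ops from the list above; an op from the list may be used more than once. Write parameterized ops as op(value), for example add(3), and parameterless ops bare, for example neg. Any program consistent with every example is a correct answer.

mul(-7) | mul(-9) | add(8) | add(4) | mul(7)

Check, running the answer program on each example:
  -20 -> 140 -> -1260 -> -1252 -> -1248 -> -8736
  21 -> -147 -> 1323 -> 1331 -> 1335 -> 9345
  -49 -> 343 -> -3087 -> -3079 -> -3075 -> -21525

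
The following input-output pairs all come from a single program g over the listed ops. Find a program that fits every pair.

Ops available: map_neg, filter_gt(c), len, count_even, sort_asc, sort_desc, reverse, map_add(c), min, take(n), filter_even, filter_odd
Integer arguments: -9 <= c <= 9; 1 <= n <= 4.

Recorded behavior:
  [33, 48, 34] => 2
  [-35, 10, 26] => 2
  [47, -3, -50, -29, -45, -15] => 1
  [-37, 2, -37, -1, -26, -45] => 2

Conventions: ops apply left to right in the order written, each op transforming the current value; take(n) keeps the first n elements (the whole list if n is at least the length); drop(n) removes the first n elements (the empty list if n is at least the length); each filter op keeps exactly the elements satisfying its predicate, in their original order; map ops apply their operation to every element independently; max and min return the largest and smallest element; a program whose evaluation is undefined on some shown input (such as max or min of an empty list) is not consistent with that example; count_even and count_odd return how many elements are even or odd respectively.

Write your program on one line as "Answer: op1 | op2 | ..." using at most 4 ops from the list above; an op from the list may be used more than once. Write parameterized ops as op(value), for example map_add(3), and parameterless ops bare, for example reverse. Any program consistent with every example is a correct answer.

filter_even | sort_asc | map_neg | len

Check, running the answer program on each example:
  [33, 48, 34] -> [48, 34] -> [34, 48] -> [-34, -48] -> 2
  [-35, 10, 26] -> [10, 26] -> [10, 26] -> [-10, -26] -> 2
  [47, -3, -50, -29, -45, -15] -> [-50] -> [-50] -> [50] -> 1
  [-37, 2, -37, -1, -26, -45] -> [2, -26] -> [-26, 2] -> [26, -2] -> 2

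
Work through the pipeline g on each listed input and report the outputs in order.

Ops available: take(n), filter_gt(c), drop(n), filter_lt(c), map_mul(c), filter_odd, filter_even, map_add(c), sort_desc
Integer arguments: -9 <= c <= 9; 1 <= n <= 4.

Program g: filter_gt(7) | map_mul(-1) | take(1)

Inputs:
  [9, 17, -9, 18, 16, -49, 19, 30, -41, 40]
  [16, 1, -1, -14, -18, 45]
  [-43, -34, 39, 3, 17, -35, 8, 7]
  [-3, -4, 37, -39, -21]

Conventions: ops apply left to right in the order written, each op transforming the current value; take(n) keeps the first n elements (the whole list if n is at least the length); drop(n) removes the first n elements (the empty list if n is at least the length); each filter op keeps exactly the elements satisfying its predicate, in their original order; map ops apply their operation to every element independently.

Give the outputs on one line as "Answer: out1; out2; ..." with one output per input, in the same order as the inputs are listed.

[-9]; [-16]; [-39]; [-37]

Execution, op by op:
  [9, 17, -9, 18, 16, -49, 19, 30, -41, 40] -> [9, 17, 18, 16, 19, 30, 40] -> [-9, -17, -18, -16, -19, -30, -40] -> [-9]
  [16, 1, -1, -14, -18, 45] -> [16, 45] -> [-16, -45] -> [-16]
  [-43, -34, 39, 3, 17, -35, 8, 7] -> [39, 17, 8] -> [-39, -17, -8] -> [-39]
  [-3, -4, 37, -39, -21] -> [37] -> [-37] -> [-37]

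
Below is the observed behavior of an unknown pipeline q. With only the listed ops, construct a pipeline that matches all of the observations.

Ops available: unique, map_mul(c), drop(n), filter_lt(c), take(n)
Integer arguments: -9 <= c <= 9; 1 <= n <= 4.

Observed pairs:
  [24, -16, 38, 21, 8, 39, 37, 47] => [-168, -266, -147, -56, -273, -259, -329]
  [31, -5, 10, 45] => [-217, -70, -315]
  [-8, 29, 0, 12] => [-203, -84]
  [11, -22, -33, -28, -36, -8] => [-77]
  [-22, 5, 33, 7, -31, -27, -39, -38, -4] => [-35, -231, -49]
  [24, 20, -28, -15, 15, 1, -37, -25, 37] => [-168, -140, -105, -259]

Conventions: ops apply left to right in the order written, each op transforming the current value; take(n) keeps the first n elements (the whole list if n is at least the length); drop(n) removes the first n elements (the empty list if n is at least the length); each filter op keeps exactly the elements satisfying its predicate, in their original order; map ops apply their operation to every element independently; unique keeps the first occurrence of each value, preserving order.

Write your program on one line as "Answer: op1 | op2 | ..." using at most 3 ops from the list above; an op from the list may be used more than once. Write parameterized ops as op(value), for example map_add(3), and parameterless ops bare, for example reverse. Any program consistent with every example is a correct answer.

map_mul(-7) | filter_lt(-9)

Check, running the answer program on each example:
  [24, -16, 38, 21, 8, 39, 37, 47] -> [-168, 112, -266, -147, -56, -273, -259, -329] -> [-168, -266, -147, -56, -273, -259, -329]
  [31, -5, 10, 45] -> [-217, 35, -70, -315] -> [-217, -70, -315]
  [-8, 29, 0, 12] -> [56, -203, 0, -84] -> [-203, -84]
  [11, -22, -33, -28, -36, -8] -> [-77, 154, 231, 196, 252, 56] -> [-77]
  [-22, 5, 33, 7, -31, -27, -39, -38, -4] -> [154, -35, -231, -49, 217, 189, 273, 266, 28] -> [-35, -231, -49]
  [24, 20, -28, -15, 15, 1, -37, -25, 37] -> [-168, -140, 196, 105, -105, -7, 259, 175, -259] -> [-168, -140, -105, -259]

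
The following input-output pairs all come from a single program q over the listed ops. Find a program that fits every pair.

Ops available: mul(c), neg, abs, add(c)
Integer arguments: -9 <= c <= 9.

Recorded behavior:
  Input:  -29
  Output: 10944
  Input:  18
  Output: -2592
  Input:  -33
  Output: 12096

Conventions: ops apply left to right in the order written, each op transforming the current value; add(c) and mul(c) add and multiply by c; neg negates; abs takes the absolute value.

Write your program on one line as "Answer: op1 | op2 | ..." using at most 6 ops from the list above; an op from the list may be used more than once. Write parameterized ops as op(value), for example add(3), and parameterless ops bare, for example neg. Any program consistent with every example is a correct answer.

add(-9) | neg | mul(4) | mul(8) | mul(9)

Check, running the answer program on each example:
  -29 -> -38 -> 38 -> 152 -> 1216 -> 10944
  18 -> 9 -> -9 -> -36 -> -288 -> -2592
  -33 -> -42 -> 42 -> 168 -> 1344 -> 12096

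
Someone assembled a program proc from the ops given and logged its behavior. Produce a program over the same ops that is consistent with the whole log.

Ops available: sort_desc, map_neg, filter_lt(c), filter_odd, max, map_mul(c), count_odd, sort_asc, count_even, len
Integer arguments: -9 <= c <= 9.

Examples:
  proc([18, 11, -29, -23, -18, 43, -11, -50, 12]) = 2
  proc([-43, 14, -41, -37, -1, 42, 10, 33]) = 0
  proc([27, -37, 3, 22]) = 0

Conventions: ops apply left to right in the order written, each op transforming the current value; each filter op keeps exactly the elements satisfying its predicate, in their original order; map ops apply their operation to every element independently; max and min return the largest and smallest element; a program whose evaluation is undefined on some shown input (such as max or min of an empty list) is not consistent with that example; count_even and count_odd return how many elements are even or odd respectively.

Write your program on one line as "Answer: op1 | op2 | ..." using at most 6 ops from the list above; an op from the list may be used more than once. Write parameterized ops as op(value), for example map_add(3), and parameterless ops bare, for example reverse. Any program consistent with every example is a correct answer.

sort_desc | filter_lt(9) | map_mul(5) | map_neg | count_even

Check, running the answer program on each example:
  [18, 11, -29, -23, -18, 43, -11, -50, 12] -> [43, 18, 12, 11, -11, -18, -23, -29, -50] -> [-11, -18, -23, -29, -50] -> [-55, -90, -115, -145, -250] -> [55, 90, 115, 145, 250] -> 2
  [-43, 14, -41, -37, -1, 42, 10, 33] -> [42, 33, 14, 10, -1, -37, -41, -43] -> [-1, -37, -41, -43] -> [-5, -185, -205, -215] -> [5, 185, 205, 215] -> 0
  [27, -37, 3, 22] -> [27, 22, 3, -37] -> [3, -37] -> [15, -185] -> [-15, 185] -> 0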